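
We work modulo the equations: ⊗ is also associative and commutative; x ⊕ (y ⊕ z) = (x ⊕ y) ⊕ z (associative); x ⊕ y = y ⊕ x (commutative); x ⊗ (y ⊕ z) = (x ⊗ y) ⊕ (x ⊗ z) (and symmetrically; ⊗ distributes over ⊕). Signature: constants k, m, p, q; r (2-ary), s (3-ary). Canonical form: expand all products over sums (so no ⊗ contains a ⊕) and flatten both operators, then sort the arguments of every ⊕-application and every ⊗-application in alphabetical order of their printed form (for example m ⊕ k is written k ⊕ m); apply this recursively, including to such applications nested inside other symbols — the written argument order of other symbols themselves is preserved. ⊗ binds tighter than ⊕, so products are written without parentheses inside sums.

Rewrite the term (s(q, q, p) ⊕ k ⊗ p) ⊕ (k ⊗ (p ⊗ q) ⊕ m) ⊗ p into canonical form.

Distribute:  s(q, q, p) ⊕ k ⊗ p ⊕ k ⊗ p ⊗ p ⊗ q ⊕ m ⊗ p
Sort:  k ⊗ p ⊕ k ⊗ p ⊗ p ⊗ q ⊕ m ⊗ p ⊕ s(q, q, p)

Answer: k ⊗ p ⊕ k ⊗ p ⊗ p ⊗ q ⊕ m ⊗ p ⊕ s(q, q, p)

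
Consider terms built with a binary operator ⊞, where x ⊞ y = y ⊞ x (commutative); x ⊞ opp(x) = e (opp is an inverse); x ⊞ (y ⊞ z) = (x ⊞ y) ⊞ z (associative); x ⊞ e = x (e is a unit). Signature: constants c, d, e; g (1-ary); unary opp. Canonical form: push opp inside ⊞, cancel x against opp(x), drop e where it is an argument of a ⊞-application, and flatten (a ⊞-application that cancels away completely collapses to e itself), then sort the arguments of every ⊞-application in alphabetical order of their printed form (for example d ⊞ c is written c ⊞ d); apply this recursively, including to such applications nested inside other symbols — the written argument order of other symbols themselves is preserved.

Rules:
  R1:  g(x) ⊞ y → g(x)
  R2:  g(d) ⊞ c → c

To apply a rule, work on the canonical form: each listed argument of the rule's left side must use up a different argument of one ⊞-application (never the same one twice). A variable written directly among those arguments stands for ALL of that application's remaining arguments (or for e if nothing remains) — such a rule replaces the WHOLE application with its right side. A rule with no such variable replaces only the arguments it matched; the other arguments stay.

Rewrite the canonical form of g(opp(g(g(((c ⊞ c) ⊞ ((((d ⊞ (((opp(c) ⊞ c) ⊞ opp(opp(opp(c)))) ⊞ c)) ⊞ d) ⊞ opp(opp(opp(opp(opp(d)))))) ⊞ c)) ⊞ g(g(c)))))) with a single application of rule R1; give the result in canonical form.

Canonical form:  g(opp(g(g(c ⊞ c ⊞ c ⊞ d ⊞ g(g(c))))))
R1 matches:  uses g(g(c));  x := g(c), y := c ⊞ c ⊞ c ⊞ d
The variable takes the whole remainder — replace the entire application.
New term:  g(opp(g(g(g(g(c))))))

Answer: g(opp(g(g(g(g(c))))))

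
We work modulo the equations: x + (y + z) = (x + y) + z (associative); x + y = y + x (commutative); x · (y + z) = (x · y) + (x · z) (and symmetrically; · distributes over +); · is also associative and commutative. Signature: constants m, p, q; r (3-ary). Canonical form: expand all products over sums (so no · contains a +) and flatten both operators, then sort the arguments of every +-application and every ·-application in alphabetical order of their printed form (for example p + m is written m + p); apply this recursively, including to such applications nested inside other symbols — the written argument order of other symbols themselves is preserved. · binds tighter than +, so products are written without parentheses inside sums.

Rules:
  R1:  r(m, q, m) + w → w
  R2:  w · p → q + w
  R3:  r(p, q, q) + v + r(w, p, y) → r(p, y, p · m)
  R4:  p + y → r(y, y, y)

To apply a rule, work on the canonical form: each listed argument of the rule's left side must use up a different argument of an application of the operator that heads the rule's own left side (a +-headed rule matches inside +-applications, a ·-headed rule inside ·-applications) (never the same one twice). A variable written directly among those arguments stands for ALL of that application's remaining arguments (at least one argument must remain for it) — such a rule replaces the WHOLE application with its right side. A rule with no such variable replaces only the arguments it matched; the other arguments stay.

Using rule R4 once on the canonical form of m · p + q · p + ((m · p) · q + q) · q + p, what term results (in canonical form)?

Canonical form:  m · p + m · p · q · q + p + p · q + q · q
Apply R4:  consuming p;  y := m · p + m · p · q · q + p · q + q · q
Every leftover argument binds to the variable; the entire application is replaced.
Giving:  r(m · p + m · p · q · q + p · q + q · q, m · p + m · p · q · q + p · q + q · q, m · p + m · p · q · q + p · q + q · q)

Answer: r(m · p + m · p · q · q + p · q + q · q, m · p + m · p · q · q + p · q + q · q, m · p + m · p · q · q + p · q + q · q)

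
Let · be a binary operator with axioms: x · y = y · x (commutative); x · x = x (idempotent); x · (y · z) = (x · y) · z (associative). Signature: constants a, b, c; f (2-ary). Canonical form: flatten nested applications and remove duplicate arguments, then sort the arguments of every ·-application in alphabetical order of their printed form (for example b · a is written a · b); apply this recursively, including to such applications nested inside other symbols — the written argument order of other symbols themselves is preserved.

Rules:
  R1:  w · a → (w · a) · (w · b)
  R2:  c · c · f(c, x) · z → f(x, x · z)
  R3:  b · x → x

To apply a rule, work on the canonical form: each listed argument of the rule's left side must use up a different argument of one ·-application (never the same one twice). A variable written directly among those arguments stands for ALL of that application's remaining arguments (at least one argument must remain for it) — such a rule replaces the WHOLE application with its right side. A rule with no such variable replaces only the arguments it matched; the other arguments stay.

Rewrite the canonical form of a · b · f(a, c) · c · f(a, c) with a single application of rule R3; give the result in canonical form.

Answer: a · c · f(a, c)

Derivation:
Canonical form:  a · b · c · f(a, c)
Apply R3:  consuming b;  x := a · c · f(a, c)
The variable takes the whole remainder — replace the entire application.
Giving:  a · c · f(a, c)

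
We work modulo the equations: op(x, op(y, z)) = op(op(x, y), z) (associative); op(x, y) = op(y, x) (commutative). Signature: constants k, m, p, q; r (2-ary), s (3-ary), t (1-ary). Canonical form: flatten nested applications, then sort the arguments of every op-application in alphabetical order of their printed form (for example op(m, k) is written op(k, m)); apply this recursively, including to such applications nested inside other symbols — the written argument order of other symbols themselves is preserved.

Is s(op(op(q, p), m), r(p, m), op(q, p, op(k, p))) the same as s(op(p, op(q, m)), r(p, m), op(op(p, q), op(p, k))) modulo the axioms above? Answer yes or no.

Left:  s(op(op(q, p), m), r(p, m), op(q, p, op(k, p)))
  Focus inside:  op(q, p, op(k, p))
  Merge nested applications:  op(q, p, k, p)
  Sort arguments:  op(k, p, p, q)
  Rebuild:  s(op(m, p, q), r(p, m), op(k, p, p, q))
Right:  s(op(p, op(q, m)), r(p, m), op(op(p, q), op(p, k)))
  Focus inside:  op(op(p, q), op(p, k))
  Flatten:  op(p, q, p, k)
  Order the arguments:  op(k, p, p, q)
  Put back:  s(op(m, p, q), r(p, m), op(k, p, p, q))

Answer: yes — both canonical forms are s(op(m, p, q), r(p, m), op(k, p, p, q))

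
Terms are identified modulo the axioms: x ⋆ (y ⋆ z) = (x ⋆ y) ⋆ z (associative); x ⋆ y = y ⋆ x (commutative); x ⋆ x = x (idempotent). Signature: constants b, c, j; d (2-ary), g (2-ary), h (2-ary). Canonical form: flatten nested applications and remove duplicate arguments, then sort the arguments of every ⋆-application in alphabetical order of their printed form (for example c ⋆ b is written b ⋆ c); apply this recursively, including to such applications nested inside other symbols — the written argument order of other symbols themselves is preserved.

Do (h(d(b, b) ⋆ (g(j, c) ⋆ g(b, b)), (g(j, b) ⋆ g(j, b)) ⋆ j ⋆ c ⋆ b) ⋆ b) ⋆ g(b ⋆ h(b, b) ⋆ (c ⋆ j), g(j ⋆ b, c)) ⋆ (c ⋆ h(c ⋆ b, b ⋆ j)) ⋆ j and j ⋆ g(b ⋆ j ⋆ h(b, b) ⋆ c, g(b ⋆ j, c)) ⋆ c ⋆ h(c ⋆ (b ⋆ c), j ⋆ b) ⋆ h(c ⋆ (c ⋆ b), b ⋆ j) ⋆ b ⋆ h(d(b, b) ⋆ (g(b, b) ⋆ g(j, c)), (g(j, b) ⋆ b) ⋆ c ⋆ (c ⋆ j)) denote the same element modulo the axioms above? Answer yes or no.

Left:  (h(d(b, b) ⋆ (g(j, c) ⋆ g(b, b)), (g(j, b) ⋆ g(j, b)) ⋆ j ⋆ c ⋆ b) ⋆ b) ⋆ g(b ⋆ h(b, b) ⋆ (c ⋆ j), g(j ⋆ b, c)) ⋆ (c ⋆ h(c ⋆ b, b ⋆ j)) ⋆ j
  Flatten:  h(d(b, b) ⋆ (g(j, c) ⋆ g(b, b)), (g(j, b) ⋆ g(j, b)) ⋆ j ⋆ c ⋆ b) ⋆ b ⋆ g(b ⋆ h(b, b) ⋆ (c ⋆ j), g(j ⋆ b, c)) ⋆ c ⋆ h(c ⋆ b, b ⋆ j) ⋆ j
  Inside:  h(d(b, b) ⋆ (g(j, c) ⋆ g(b, b)), (g(j, b) ⋆ g(j, b)) ⋆ j ⋆ c ⋆ b)  →  h(d(b, b) ⋆ g(b, b) ⋆ g(j, c), b ⋆ c ⋆ g(j, b) ⋆ j)
  Simplify inside:  g(b ⋆ h(b, b) ⋆ (c ⋆ j), g(j ⋆ b, c))  →  g(b ⋆ c ⋆ h(b, b) ⋆ j, g(b ⋆ j, c))
  Canonicalize subterm:  h(c ⋆ b, b ⋆ j)  →  h(b ⋆ c, b ⋆ j)
  Sort:  b ⋆ c ⋆ g(b ⋆ c ⋆ h(b, b) ⋆ j, g(b ⋆ j, c)) ⋆ h(b ⋆ c, b ⋆ j) ⋆ h(d(b, b) ⋆ g(b, b) ⋆ g(j, c), b ⋆ c ⋆ g(j, b) ⋆ j) ⋆ j
Right:  j ⋆ g(b ⋆ j ⋆ h(b, b) ⋆ c, g(b ⋆ j, c)) ⋆ c ⋆ h(c ⋆ (b ⋆ c), j ⋆ b) ⋆ h(c ⋆ (c ⋆ b), b ⋆ j) ⋆ b ⋆ h(d(b, b) ⋆ (g(b, b) ⋆ g(j, c)), (g(j, b) ⋆ b) ⋆ c ⋆ (c ⋆ j))
  Simplify inside:  g(b ⋆ j ⋆ h(b, b) ⋆ c, g(b ⋆ j, c))  →  g(b ⋆ c ⋆ h(b, b) ⋆ j, g(b ⋆ j, c))
  Simplify inside:  h(c ⋆ (b ⋆ c), j ⋆ b)  →  h(b ⋆ c, b ⋆ j)
  Canonicalize subterm:  h(c ⋆ (c ⋆ b), b ⋆ j)  →  h(b ⋆ c, b ⋆ j)
  Deduplicate:  drop duplicate h(b ⋆ c, b ⋆ j)
  Order the arguments:  b ⋆ c ⋆ g(b ⋆ c ⋆ h(b, b) ⋆ j, g(b ⋆ j, c)) ⋆ h(b ⋆ c, b ⋆ j) ⋆ h(d(b, b) ⋆ g(b, b) ⋆ g(j, c), b ⋆ c ⋆ g(j, b) ⋆ j) ⋆ j

Answer: yes — both canonical forms are b ⋆ c ⋆ g(b ⋆ c ⋆ h(b, b) ⋆ j, g(b ⋆ j, c)) ⋆ h(b ⋆ c, b ⋆ j) ⋆ h(d(b, b) ⋆ g(b, b) ⋆ g(j, c), b ⋆ c ⋆ g(j, b) ⋆ j) ⋆ j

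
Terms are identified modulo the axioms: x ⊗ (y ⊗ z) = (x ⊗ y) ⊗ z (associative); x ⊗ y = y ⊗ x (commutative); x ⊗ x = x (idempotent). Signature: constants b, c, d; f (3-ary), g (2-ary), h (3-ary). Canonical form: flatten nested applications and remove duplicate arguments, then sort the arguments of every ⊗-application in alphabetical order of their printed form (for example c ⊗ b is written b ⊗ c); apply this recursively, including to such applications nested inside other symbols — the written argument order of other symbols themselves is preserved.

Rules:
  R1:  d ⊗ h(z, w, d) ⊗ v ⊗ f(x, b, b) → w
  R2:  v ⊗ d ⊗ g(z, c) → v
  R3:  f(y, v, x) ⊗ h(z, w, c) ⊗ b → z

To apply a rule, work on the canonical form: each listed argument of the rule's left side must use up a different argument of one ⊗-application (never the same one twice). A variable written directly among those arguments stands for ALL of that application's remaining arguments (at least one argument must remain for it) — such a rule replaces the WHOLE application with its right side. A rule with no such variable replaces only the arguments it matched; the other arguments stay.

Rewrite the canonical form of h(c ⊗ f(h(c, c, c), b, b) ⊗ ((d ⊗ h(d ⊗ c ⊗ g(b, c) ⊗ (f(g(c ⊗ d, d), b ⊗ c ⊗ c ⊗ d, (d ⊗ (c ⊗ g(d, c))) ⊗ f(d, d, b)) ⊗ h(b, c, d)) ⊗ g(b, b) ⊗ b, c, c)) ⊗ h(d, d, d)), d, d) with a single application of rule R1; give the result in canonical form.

Answer: h(d, d, d)

Derivation:
Canonical form:  h(c ⊗ d ⊗ f(h(c, c, c), b, b) ⊗ h(b ⊗ c ⊗ d ⊗ f(g(c ⊗ d, d), b ⊗ c ⊗ d, c ⊗ d ⊗ f(d, d, b) ⊗ g(d, c)) ⊗ g(b, b) ⊗ g(b, c) ⊗ h(b, c, d), c, c) ⊗ h(d, d, d), d, d)
Apply R1:  consuming d, f(h(c, c, c), b, b), h(d, d, d);  v := c ⊗ h(b ⊗ c ⊗ d ⊗ f(g(c ⊗ d, d), b ⊗ c ⊗ d, c ⊗ d ⊗ f(d, d, b) ⊗ g(d, c)) ⊗ g(b, b) ⊗ g(b, c) ⊗ h(b, c, d), c, c), w := d, x := h(c, c, c), z := d
The variable takes the whole remainder — replace the entire application.
Giving:  h(d, d, d)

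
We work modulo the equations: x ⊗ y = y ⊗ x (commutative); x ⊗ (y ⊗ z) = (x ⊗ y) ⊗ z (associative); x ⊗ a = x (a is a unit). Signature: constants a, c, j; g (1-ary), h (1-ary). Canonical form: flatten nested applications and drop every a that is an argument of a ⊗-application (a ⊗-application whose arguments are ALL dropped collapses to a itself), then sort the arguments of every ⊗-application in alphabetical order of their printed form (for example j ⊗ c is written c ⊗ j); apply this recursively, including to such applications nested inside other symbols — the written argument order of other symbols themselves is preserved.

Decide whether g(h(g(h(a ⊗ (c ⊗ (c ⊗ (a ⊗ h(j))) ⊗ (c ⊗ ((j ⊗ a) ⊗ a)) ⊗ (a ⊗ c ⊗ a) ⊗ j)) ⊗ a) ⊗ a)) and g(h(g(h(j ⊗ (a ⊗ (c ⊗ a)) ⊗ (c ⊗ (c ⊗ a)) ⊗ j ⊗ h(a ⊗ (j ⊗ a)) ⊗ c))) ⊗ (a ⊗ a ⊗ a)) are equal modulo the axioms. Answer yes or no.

Answer: yes — both canonical forms are g(h(g(h(c ⊗ c ⊗ c ⊗ c ⊗ h(j) ⊗ j ⊗ j))))

Derivation:
Left:  g(h(g(h(a ⊗ (c ⊗ (c ⊗ (a ⊗ h(j))) ⊗ (c ⊗ ((j ⊗ a) ⊗ a)) ⊗ (a ⊗ c ⊗ a) ⊗ j)) ⊗ a) ⊗ a))
  Focus inside:  g(h(a ⊗ (c ⊗ (c ⊗ (a ⊗ h(j))) ⊗ (c ⊗ ((j ⊗ a) ⊗ a)) ⊗ (a ⊗ c ⊗ a) ⊗ j)) ⊗ a) ⊗ a
  Inside:  g(h(a ⊗ (c ⊗ (c ⊗ (a ⊗ h(j))) ⊗ (c ⊗ ((j ⊗ a) ⊗ a)) ⊗ (a ⊗ c ⊗ a) ⊗ j)) ⊗ a)  →  g(h(c ⊗ c ⊗ c ⊗ c ⊗ h(j) ⊗ j ⊗ j))
  Drop the unit:  drop a
  Sort:  g(h(c ⊗ c ⊗ c ⊗ c ⊗ h(j) ⊗ j ⊗ j))
  Rebuild:  g(h(g(h(c ⊗ c ⊗ c ⊗ c ⊗ h(j) ⊗ j ⊗ j))))
Right:  g(h(g(h(j ⊗ (a ⊗ (c ⊗ a)) ⊗ (c ⊗ (c ⊗ a)) ⊗ j ⊗ h(a ⊗ (j ⊗ a)) ⊗ c))) ⊗ (a ⊗ a ⊗ a))
  Focus inside:  h(g(h(j ⊗ (a ⊗ (c ⊗ a)) ⊗ (c ⊗ (c ⊗ a)) ⊗ j ⊗ h(a ⊗ (j ⊗ a)) ⊗ c))) ⊗ (a ⊗ a ⊗ a)
  Merge nested applications:  h(g(h(j ⊗ (a ⊗ (c ⊗ a)) ⊗ (c ⊗ (c ⊗ a)) ⊗ j ⊗ h(a ⊗ (j ⊗ a)) ⊗ c))) ⊗ a ⊗ a ⊗ a
  Inside:  h(g(h(j ⊗ (a ⊗ (c ⊗ a)) ⊗ (c ⊗ (c ⊗ a)) ⊗ j ⊗ h(a ⊗ (j ⊗ a)) ⊗ c)))  →  h(g(h(c ⊗ c ⊗ c ⊗ c ⊗ h(j) ⊗ j ⊗ j)))
  Units out:  drop a (×3)
  Sort:  h(g(h(c ⊗ c ⊗ c ⊗ c ⊗ h(j) ⊗ j ⊗ j)))
  Put back:  g(h(g(h(c ⊗ c ⊗ c ⊗ c ⊗ h(j) ⊗ j ⊗ j))))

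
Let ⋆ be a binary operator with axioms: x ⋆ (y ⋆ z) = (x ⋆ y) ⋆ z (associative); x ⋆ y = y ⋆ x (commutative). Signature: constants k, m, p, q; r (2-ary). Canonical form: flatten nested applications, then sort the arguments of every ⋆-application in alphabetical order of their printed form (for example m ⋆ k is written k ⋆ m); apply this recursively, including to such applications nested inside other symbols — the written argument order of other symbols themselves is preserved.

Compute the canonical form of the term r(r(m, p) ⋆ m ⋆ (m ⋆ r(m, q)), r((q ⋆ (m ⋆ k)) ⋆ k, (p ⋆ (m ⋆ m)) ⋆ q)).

Focus inside:  r(m, p) ⋆ m ⋆ (m ⋆ r(m, q))
Merge nested applications:  r(m, p) ⋆ m ⋆ m ⋆ r(m, q)
Sort:  m ⋆ m ⋆ r(m, p) ⋆ r(m, q)
Put back:  r(m ⋆ m ⋆ r(m, p) ⋆ r(m, q), r(k ⋆ k ⋆ m ⋆ q, m ⋆ m ⋆ p ⋆ q))

Answer: r(m ⋆ m ⋆ r(m, p) ⋆ r(m, q), r(k ⋆ k ⋆ m ⋆ q, m ⋆ m ⋆ p ⋆ q))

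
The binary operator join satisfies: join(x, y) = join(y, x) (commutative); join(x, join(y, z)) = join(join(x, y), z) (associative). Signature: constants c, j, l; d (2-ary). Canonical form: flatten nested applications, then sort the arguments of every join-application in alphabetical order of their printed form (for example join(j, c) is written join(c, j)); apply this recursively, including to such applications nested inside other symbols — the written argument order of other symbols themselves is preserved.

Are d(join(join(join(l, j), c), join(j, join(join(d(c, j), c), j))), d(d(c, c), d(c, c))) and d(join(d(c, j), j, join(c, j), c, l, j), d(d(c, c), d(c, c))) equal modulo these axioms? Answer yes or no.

Left:  d(join(join(join(l, j), c), join(j, join(join(d(c, j), c), j))), d(d(c, c), d(c, c)))
  Descend into:  join(join(join(l, j), c), join(j, join(join(d(c, j), c), j)))
  Un-nest:  join(l, j, c, j, d(c, j), c, j)
  Sort:  join(c, c, d(c, j), j, j, j, l)
  Put back:  d(join(c, c, d(c, j), j, j, j, l), d(d(c, c), d(c, c)))
Right:  d(join(d(c, j), j, join(c, j), c, l, j), d(d(c, c), d(c, c)))
  Work inside:  join(d(c, j), j, join(c, j), c, l, j)
  Merge nested applications:  join(d(c, j), j, c, j, c, l, j)
  Sort arguments:  join(c, c, d(c, j), j, j, j, l)
  Put back:  d(join(c, c, d(c, j), j, j, j, l), d(d(c, c), d(c, c)))

Answer: yes — both canonical forms are d(join(c, c, d(c, j), j, j, j, l), d(d(c, c), d(c, c)))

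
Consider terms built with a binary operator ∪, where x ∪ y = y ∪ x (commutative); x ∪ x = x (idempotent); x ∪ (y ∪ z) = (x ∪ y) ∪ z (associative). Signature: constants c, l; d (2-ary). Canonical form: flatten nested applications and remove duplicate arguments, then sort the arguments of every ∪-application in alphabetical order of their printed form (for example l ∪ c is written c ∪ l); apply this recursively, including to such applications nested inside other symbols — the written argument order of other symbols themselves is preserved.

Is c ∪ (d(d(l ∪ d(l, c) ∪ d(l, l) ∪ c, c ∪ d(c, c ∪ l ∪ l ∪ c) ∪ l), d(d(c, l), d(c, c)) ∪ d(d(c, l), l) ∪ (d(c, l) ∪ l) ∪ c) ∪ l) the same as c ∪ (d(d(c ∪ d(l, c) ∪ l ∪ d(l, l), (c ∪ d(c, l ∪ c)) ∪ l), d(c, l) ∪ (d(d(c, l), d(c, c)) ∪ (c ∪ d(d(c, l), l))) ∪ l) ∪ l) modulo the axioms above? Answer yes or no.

Answer: yes — both canonical forms are c ∪ d(d(c ∪ d(l, c) ∪ d(l, l) ∪ l, c ∪ d(c, c ∪ l) ∪ l), c ∪ d(c, l) ∪ d(d(c, l), d(c, c)) ∪ d(d(c, l), l) ∪ l) ∪ l

Derivation:
Left:  c ∪ (d(d(l ∪ d(l, c) ∪ d(l, l) ∪ c, c ∪ d(c, c ∪ l ∪ l ∪ c) ∪ l), d(d(c, l), d(c, c)) ∪ d(d(c, l), l) ∪ (d(c, l) ∪ l) ∪ c) ∪ l)
  Un-nest:  c ∪ d(d(l ∪ d(l, c) ∪ d(l, l) ∪ c, c ∪ d(c, c ∪ l ∪ l ∪ c) ∪ l), d(d(c, l), d(c, c)) ∪ d(d(c, l), l) ∪ (d(c, l) ∪ l) ∪ c) ∪ l
  Canonicalize subterm:  d(d(l ∪ d(l, c) ∪ d(l, l) ∪ c, c ∪ d(c, c ∪ l ∪ l ∪ c) ∪ l), d(d(c, l), d(c, c)) ∪ d(d(c, l), l) ∪ (d(c, l) ∪ l) ∪ c)  →  d(d(c ∪ d(l, c) ∪ d(l, l) ∪ l, c ∪ d(c, c ∪ l) ∪ l), c ∪ d(c, l) ∪ d(d(c, l), d(c, c)) ∪ d(d(c, l), l) ∪ l)
  Order the arguments:  c ∪ d(d(c ∪ d(l, c) ∪ d(l, l) ∪ l, c ∪ d(c, c ∪ l) ∪ l), c ∪ d(c, l) ∪ d(d(c, l), d(c, c)) ∪ d(d(c, l), l) ∪ l) ∪ l
Right:  c ∪ (d(d(c ∪ d(l, c) ∪ l ∪ d(l, l), (c ∪ d(c, l ∪ c)) ∪ l), d(c, l) ∪ (d(d(c, l), d(c, c)) ∪ (c ∪ d(d(c, l), l))) ∪ l) ∪ l)
  Merge nested applications:  c ∪ d(d(c ∪ d(l, c) ∪ l ∪ d(l, l), (c ∪ d(c, l ∪ c)) ∪ l), d(c, l) ∪ (d(d(c, l), d(c, c)) ∪ (c ∪ d(d(c, l), l))) ∪ l) ∪ l
  Inside:  d(d(c ∪ d(l, c) ∪ l ∪ d(l, l), (c ∪ d(c, l ∪ c)) ∪ l), d(c, l) ∪ (d(d(c, l), d(c, c)) ∪ (c ∪ d(d(c, l), l))) ∪ l)  →  d(d(c ∪ d(l, c) ∪ d(l, l) ∪ l, c ∪ d(c, c ∪ l) ∪ l), c ∪ d(c, l) ∪ d(d(c, l), d(c, c)) ∪ d(d(c, l), l) ∪ l)
  Sort:  c ∪ d(d(c ∪ d(l, c) ∪ d(l, l) ∪ l, c ∪ d(c, c ∪ l) ∪ l), c ∪ d(c, l) ∪ d(d(c, l), d(c, c)) ∪ d(d(c, l), l) ∪ l) ∪ l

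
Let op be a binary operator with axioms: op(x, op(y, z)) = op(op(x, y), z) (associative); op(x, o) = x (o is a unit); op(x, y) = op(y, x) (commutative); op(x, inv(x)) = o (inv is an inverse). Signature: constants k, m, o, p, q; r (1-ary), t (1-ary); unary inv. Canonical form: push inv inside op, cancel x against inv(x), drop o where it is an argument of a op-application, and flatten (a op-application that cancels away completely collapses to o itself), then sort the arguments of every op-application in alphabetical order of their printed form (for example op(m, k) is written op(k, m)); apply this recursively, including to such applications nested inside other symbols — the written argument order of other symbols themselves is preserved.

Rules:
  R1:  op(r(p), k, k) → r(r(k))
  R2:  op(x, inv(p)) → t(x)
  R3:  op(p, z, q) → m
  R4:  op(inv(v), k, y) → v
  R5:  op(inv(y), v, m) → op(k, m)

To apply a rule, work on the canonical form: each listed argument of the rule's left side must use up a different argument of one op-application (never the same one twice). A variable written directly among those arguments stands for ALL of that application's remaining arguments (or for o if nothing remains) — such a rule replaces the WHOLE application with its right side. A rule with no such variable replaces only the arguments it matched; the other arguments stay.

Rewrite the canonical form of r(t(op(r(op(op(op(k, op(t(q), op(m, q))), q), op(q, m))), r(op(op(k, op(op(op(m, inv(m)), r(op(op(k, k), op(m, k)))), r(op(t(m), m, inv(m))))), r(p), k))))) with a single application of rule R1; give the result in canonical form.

Canonical form:  r(t(op(r(op(k, k, r(op(k, k, k, m)), r(p), r(t(m)))), r(op(k, m, m, q, q, q, t(q))))))
Apply R1:  consuming k, k, r(p)
New term:  r(t(op(r(op(k, m, m, q, q, q, t(q))), r(op(r(op(k, k, k, m)), r(r(k)), r(t(m)))))))

Answer: r(t(op(r(op(k, m, m, q, q, q, t(q))), r(op(r(op(k, k, k, m)), r(r(k)), r(t(m)))))))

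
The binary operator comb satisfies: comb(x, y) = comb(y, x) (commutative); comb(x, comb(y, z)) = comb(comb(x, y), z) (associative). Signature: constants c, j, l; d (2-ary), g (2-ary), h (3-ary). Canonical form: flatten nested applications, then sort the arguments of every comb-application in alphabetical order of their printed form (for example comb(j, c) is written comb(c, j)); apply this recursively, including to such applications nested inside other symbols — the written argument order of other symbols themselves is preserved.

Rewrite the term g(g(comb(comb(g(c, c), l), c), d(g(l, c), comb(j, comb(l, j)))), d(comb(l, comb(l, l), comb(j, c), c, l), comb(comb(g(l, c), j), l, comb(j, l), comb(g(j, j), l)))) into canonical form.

Answer: g(g(comb(c, g(c, c), l), d(g(l, c), comb(j, j, l))), d(comb(c, c, j, l, l, l, l), comb(g(j, j), g(l, c), j, j, l, l, l)))

Derivation:
Focus inside:  comb(comb(g(l, c), j), l, comb(j, l), comb(g(j, j), l))
Un-nest:  comb(g(l, c), j, l, j, l, g(j, j), l)
Sort arguments:  comb(g(j, j), g(l, c), j, j, l, l, l)
Put back:  g(g(comb(c, g(c, c), l), d(g(l, c), comb(j, j, l))), d(comb(c, c, j, l, l, l, l), comb(g(j, j), g(l, c), j, j, l, l, l)))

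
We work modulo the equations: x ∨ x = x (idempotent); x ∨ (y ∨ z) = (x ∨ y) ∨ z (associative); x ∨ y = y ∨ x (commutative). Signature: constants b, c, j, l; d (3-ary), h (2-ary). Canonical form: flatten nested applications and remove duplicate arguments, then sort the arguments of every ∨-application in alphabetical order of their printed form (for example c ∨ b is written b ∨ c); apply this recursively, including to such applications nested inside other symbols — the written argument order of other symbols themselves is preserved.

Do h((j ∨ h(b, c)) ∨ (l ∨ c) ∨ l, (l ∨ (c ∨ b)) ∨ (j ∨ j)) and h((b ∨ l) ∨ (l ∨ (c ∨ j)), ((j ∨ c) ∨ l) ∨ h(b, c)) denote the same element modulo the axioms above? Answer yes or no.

Answer: no — h(c ∨ h(b, c) ∨ j ∨ l, b ∨ c ∨ j ∨ l) vs h(b ∨ c ∨ j ∨ l, c ∨ h(b, c) ∨ j ∨ l)

Derivation:
Left:  h((j ∨ h(b, c)) ∨ (l ∨ c) ∨ l, (l ∨ (c ∨ b)) ∨ (j ∨ j))
  Descend into:  (j ∨ h(b, c)) ∨ (l ∨ c) ∨ l
  Flatten:  j ∨ h(b, c) ∨ l ∨ c ∨ l
  Deduplicate:  drop duplicate l
  Sort:  c ∨ h(b, c) ∨ j ∨ l
  Put back:  h(c ∨ h(b, c) ∨ j ∨ l, b ∨ c ∨ j ∨ l)
Right:  h((b ∨ l) ∨ (l ∨ (c ∨ j)), ((j ∨ c) ∨ l) ∨ h(b, c))
  Descend into:  ((j ∨ c) ∨ l) ∨ h(b, c)
  Merge nested applications:  j ∨ c ∨ l ∨ h(b, c)
  Order the arguments:  c ∨ h(b, c) ∨ j ∨ l
  Put back:  h(b ∨ c ∨ j ∨ l, c ∨ h(b, c) ∨ j ∨ l)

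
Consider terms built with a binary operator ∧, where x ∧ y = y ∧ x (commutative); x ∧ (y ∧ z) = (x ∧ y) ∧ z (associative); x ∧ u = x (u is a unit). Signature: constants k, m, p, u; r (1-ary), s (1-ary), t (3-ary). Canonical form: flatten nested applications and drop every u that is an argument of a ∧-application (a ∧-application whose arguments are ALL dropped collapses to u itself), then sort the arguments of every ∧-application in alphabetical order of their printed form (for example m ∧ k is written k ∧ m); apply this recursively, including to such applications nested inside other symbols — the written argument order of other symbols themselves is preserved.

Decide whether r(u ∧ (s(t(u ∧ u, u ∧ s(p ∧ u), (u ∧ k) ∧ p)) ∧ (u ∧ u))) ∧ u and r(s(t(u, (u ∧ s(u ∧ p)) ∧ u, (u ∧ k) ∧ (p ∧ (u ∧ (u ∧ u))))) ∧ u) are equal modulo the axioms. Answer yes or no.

Left:  r(u ∧ (s(t(u ∧ u, u ∧ s(p ∧ u), (u ∧ k) ∧ p)) ∧ (u ∧ u))) ∧ u
  Canonicalize subterm:  r(u ∧ (s(t(u ∧ u, u ∧ s(p ∧ u), (u ∧ k) ∧ p)) ∧ (u ∧ u)))  →  r(s(t(u, s(p), k ∧ p)))
  Drop the unit:  drop u
  Sort:  r(s(t(u, s(p), k ∧ p)))
Right:  r(s(t(u, (u ∧ s(u ∧ p)) ∧ u, (u ∧ k) ∧ (p ∧ (u ∧ (u ∧ u))))) ∧ u)
  Focus inside:  s(t(u, (u ∧ s(u ∧ p)) ∧ u, (u ∧ k) ∧ (p ∧ (u ∧ (u ∧ u))))) ∧ u
  Canonicalize subterm:  s(t(u, (u ∧ s(u ∧ p)) ∧ u, (u ∧ k) ∧ (p ∧ (u ∧ (u ∧ u)))))  →  s(t(u, s(p), k ∧ p))
  Units out:  drop u
  Sort:  s(t(u, s(p), k ∧ p))
  Rebuild:  r(s(t(u, s(p), k ∧ p)))

Answer: yes — both canonical forms are r(s(t(u, s(p), k ∧ p)))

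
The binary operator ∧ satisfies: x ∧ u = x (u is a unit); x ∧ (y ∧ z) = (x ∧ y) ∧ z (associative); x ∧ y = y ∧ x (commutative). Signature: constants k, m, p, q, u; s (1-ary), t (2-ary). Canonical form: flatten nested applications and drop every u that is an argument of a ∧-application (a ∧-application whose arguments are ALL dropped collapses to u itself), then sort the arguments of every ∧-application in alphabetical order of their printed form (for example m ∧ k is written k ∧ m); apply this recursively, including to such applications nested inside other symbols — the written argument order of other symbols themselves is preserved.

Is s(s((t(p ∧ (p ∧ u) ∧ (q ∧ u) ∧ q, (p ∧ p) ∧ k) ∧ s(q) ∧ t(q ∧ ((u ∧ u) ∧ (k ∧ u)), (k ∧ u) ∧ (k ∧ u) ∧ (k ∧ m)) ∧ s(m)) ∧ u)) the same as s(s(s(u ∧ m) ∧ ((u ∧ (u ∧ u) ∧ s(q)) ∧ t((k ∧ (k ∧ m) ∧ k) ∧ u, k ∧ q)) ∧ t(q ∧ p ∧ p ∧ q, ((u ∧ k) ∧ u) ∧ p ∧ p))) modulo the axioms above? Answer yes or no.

Left:  s(s((t(p ∧ (p ∧ u) ∧ (q ∧ u) ∧ q, (p ∧ p) ∧ k) ∧ s(q) ∧ t(q ∧ ((u ∧ u) ∧ (k ∧ u)), (k ∧ u) ∧ (k ∧ u) ∧ (k ∧ m)) ∧ s(m)) ∧ u))
  Work inside:  (t(p ∧ (p ∧ u) ∧ (q ∧ u) ∧ q, (p ∧ p) ∧ k) ∧ s(q) ∧ t(q ∧ ((u ∧ u) ∧ (k ∧ u)), (k ∧ u) ∧ (k ∧ u) ∧ (k ∧ m)) ∧ s(m)) ∧ u
  Flatten:  t(p ∧ (p ∧ u) ∧ (q ∧ u) ∧ q, (p ∧ p) ∧ k) ∧ s(q) ∧ t(q ∧ ((u ∧ u) ∧ (k ∧ u)), (k ∧ u) ∧ (k ∧ u) ∧ (k ∧ m)) ∧ s(m) ∧ u
  Simplify inside:  t(p ∧ (p ∧ u) ∧ (q ∧ u) ∧ q, (p ∧ p) ∧ k)  →  t(p ∧ p ∧ q ∧ q, k ∧ p ∧ p)
  Simplify inside:  t(q ∧ ((u ∧ u) ∧ (k ∧ u)), (k ∧ u) ∧ (k ∧ u) ∧ (k ∧ m))  →  t(k ∧ q, k ∧ k ∧ k ∧ m)
  Units out:  drop u
  Sort arguments:  s(m) ∧ s(q) ∧ t(k ∧ q, k ∧ k ∧ k ∧ m) ∧ t(p ∧ p ∧ q ∧ q, k ∧ p ∧ p)
  Put back:  s(s(s(m) ∧ s(q) ∧ t(k ∧ q, k ∧ k ∧ k ∧ m) ∧ t(p ∧ p ∧ q ∧ q, k ∧ p ∧ p)))
Right:  s(s(s(u ∧ m) ∧ ((u ∧ (u ∧ u) ∧ s(q)) ∧ t((k ∧ (k ∧ m) ∧ k) ∧ u, k ∧ q)) ∧ t(q ∧ p ∧ p ∧ q, ((u ∧ k) ∧ u) ∧ p ∧ p)))
  Work inside:  s(u ∧ m) ∧ ((u ∧ (u ∧ u) ∧ s(q)) ∧ t((k ∧ (k ∧ m) ∧ k) ∧ u, k ∧ q)) ∧ t(q ∧ p ∧ p ∧ q, ((u ∧ k) ∧ u) ∧ p ∧ p)
  Merge nested applications:  s(u ∧ m) ∧ u ∧ u ∧ u ∧ s(q) ∧ t((k ∧ (k ∧ m) ∧ k) ∧ u, k ∧ q) ∧ t(q ∧ p ∧ p ∧ q, ((u ∧ k) ∧ u) ∧ p ∧ p)
  Inside:  s(u ∧ m)  →  s(m)
  Inside:  t((k ∧ (k ∧ m) ∧ k) ∧ u, k ∧ q)  →  t(k ∧ k ∧ k ∧ m, k ∧ q)
  Simplify inside:  t(q ∧ p ∧ p ∧ q, ((u ∧ k) ∧ u) ∧ p ∧ p)  →  t(p ∧ p ∧ q ∧ q, k ∧ p ∧ p)
  Units out:  drop u (×3)
  Order the arguments:  s(m) ∧ s(q) ∧ t(k ∧ k ∧ k ∧ m, k ∧ q) ∧ t(p ∧ p ∧ q ∧ q, k ∧ p ∧ p)
  Put back:  s(s(s(m) ∧ s(q) ∧ t(k ∧ k ∧ k ∧ m, k ∧ q) ∧ t(p ∧ p ∧ q ∧ q, k ∧ p ∧ p)))

Answer: no — s(s(s(m) ∧ s(q) ∧ t(k ∧ q, k ∧ k ∧ k ∧ m) ∧ t(p ∧ p ∧ q ∧ q, k ∧ p ∧ p))) vs s(s(s(m) ∧ s(q) ∧ t(k ∧ k ∧ k ∧ m, k ∧ q) ∧ t(p ∧ p ∧ q ∧ q, k ∧ p ∧ p)))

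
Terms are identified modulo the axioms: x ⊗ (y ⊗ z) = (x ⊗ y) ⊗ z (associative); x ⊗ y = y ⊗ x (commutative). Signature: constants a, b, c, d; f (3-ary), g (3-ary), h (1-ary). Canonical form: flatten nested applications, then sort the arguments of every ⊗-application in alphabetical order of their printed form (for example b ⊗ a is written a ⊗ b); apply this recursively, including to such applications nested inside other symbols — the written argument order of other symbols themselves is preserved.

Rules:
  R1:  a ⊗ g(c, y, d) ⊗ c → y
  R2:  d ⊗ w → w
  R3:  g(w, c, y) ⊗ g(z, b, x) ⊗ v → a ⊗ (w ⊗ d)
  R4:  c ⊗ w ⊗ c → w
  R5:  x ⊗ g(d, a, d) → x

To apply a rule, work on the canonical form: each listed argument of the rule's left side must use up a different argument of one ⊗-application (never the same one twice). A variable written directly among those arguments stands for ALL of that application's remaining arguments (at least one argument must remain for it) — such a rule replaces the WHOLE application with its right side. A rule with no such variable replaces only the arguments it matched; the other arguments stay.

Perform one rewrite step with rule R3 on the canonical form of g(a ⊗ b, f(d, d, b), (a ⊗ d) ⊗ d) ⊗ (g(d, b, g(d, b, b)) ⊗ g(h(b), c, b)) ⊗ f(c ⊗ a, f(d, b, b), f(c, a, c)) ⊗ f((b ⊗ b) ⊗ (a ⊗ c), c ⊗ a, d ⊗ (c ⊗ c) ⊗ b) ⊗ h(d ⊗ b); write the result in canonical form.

Answer: a ⊗ d ⊗ h(b)

Derivation:
Canonical form:  f(a ⊗ b ⊗ b ⊗ c, a ⊗ c, b ⊗ c ⊗ c ⊗ d) ⊗ f(a ⊗ c, f(d, b, b), f(c, a, c)) ⊗ g(a ⊗ b, f(d, d, b), a ⊗ d ⊗ d) ⊗ g(d, b, g(d, b, b)) ⊗ g(h(b), c, b) ⊗ h(b ⊗ d)
Apply R3:  consuming g(d, b, g(d, b, b)), g(h(b), c, b);  v := f(a ⊗ b ⊗ b ⊗ c, a ⊗ c, b ⊗ c ⊗ c ⊗ d) ⊗ f(a ⊗ c, f(d, b, b), f(c, a, c)) ⊗ g(a ⊗ b, f(d, d, b), a ⊗ d ⊗ d) ⊗ h(b ⊗ d), w := h(b), x := g(d, b, b), y := b, z := d
The extension variable absorbs all remaining arguments, so the whole application is rewritten.
New term:  a ⊗ d ⊗ h(b)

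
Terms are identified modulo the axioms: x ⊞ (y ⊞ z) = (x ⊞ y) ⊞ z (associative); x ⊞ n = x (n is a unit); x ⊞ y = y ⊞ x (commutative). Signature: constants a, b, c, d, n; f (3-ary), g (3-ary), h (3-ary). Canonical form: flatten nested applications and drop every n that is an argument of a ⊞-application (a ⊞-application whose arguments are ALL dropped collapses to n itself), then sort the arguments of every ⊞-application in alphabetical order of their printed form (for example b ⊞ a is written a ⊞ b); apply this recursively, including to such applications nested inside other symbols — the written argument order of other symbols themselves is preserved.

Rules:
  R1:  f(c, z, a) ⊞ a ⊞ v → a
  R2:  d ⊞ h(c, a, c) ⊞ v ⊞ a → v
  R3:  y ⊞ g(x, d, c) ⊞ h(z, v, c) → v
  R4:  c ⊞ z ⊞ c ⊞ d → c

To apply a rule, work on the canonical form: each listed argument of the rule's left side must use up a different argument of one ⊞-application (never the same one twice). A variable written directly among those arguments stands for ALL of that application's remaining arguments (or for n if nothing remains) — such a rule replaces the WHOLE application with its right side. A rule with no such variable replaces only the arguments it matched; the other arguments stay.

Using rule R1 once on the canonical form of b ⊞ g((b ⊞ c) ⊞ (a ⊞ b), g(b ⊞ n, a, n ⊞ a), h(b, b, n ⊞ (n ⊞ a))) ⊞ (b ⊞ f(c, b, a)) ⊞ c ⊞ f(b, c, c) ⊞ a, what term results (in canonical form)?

Canonical form:  a ⊞ b ⊞ b ⊞ c ⊞ f(b, c, c) ⊞ f(c, b, a) ⊞ g(a ⊞ b ⊞ b ⊞ c, g(b, a, a), h(b, b, a))
Match R1:  consume a, f(c, b, a);  v := b ⊞ b ⊞ c ⊞ f(b, c, c) ⊞ g(a ⊞ b ⊞ b ⊞ c, g(b, a, a), h(b, b, a)), z := b
Every leftover argument binds to the variable; the entire application is replaced.
New term:  a

Answer: a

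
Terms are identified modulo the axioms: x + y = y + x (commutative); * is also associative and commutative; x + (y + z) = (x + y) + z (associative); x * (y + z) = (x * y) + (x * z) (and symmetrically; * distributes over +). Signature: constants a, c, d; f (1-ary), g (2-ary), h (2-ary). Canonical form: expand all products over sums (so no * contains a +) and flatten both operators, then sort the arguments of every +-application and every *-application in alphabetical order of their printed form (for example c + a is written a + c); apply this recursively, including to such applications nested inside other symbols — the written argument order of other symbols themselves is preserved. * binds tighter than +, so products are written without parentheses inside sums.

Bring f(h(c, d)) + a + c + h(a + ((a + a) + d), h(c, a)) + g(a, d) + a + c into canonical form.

Answer: a + a + c + c + f(h(c, d)) + g(a, d) + h(a + a + a + d, h(c, a))

Derivation:
Merge nested applications:  f(h(c, d)) + a + c + h(a + a + a + d, h(c, a)) + g(a, d) + a + c
Order the arguments:  a + a + c + c + f(h(c, d)) + g(a, d) + h(a + a + a + d, h(c, a))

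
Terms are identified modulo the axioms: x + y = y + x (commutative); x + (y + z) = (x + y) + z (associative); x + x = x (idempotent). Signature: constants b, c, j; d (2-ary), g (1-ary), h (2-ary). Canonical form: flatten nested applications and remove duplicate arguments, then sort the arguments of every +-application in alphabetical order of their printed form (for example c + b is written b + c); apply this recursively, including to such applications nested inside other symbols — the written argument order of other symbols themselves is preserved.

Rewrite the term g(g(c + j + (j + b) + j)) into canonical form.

Answer: g(g(b + c + j))

Derivation:
Work inside:  c + j + (j + b) + j
Un-nest:  c + j + j + b + j
Idempotence:  drop duplicate j, j
Order the arguments:  b + c + j
Reassemble:  g(g(b + c + j))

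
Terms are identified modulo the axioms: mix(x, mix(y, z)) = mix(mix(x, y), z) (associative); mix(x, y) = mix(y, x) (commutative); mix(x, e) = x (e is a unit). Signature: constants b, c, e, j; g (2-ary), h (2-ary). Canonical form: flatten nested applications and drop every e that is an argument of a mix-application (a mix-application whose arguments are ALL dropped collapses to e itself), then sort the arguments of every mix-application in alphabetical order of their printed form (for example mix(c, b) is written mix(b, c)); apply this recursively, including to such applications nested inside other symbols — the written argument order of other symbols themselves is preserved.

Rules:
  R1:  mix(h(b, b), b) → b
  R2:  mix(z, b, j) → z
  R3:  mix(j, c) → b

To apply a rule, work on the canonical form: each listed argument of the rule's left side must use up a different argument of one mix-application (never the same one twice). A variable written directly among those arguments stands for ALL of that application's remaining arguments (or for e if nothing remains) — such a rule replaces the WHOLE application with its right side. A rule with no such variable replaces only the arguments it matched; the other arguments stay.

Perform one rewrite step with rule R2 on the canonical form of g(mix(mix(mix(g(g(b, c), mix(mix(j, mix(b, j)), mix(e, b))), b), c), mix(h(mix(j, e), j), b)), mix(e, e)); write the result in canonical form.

Canonical form:  g(mix(b, b, c, g(g(b, c), mix(b, b, j, j)), h(j, j)), e)
Apply R2:  consuming b, j;  z := mix(b, j)
The variable takes the whole remainder — replace the entire application.
Result:  g(mix(b, b, c, g(g(b, c), mix(b, j)), h(j, j)), e)

Answer: g(mix(b, b, c, g(g(b, c), mix(b, j)), h(j, j)), e)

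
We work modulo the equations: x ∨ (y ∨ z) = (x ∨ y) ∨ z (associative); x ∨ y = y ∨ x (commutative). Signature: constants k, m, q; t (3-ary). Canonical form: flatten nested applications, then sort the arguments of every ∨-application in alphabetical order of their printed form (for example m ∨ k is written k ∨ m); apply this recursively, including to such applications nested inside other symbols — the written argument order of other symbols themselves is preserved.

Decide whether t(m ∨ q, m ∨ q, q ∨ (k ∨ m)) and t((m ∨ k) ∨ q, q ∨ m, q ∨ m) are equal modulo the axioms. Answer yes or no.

Left:  t(m ∨ q, m ∨ q, q ∨ (k ∨ m))
  Focus inside:  q ∨ (k ∨ m)
  Merge nested applications:  q ∨ k ∨ m
  Sort arguments:  k ∨ m ∨ q
  Put back:  t(m ∨ q, m ∨ q, k ∨ m ∨ q)
Right:  t((m ∨ k) ∨ q, q ∨ m, q ∨ m)
  Focus inside:  (m ∨ k) ∨ q
  Flatten:  m ∨ k ∨ q
  Sort arguments:  k ∨ m ∨ q
  Rebuild:  t(k ∨ m ∨ q, m ∨ q, m ∨ q)

Answer: no — t(m ∨ q, m ∨ q, k ∨ m ∨ q) vs t(k ∨ m ∨ q, m ∨ q, m ∨ q)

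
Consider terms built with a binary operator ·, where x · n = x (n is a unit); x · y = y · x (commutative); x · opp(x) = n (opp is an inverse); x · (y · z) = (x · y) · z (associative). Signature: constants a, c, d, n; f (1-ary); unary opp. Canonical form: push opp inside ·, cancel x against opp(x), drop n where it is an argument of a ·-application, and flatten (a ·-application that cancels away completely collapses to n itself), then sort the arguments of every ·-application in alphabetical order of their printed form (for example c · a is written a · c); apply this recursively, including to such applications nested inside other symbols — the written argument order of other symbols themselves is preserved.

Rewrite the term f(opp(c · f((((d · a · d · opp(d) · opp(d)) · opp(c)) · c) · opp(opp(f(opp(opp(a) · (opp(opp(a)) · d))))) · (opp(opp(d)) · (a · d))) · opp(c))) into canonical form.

Descend into:  c · f((((d · a · d · opp(d) · opp(d)) · opp(c)) · c) · opp(opp(f(opp(opp(a) · (opp(opp(a)) · d))))) · (opp(opp(d)) · (a · d))) · opp(c)
Push opp inside:  distribute opp over · and collapse double opp
Cancel:  c cancels
Combine occurrences:  f(a · a · d · d · f(opp(d)))
Rebuild:  f(opp(f(a · a · d · d · f(opp(d)))))

Answer: f(opp(f(a · a · d · d · f(opp(d)))))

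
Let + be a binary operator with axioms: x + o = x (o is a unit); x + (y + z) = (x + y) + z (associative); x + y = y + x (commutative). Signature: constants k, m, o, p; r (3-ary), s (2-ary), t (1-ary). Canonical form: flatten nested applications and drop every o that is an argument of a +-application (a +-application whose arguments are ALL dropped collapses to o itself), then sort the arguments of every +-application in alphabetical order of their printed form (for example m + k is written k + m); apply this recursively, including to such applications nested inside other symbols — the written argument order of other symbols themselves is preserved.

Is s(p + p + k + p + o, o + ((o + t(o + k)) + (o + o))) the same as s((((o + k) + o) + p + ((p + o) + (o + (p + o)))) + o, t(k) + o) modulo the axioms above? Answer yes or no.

Answer: yes — both canonical forms are s(k + p + p + p, t(k))

Derivation:
Left:  s(p + p + k + p + o, o + ((o + t(o + k)) + (o + o)))
  Descend into:  o + ((o + t(o + k)) + (o + o))
  Flatten:  o + o + t(o + k) + o + o
  Simplify inside:  t(o + k)  →  t(k)
  Units out:  drop o (×4)
  Sort arguments:  t(k)
  Put back:  s(k + p + p + p, t(k))
Right:  s((((o + k) + o) + p + ((p + o) + (o + (p + o)))) + o, t(k) + o)
  Focus inside:  (((o + k) + o) + p + ((p + o) + (o + (p + o)))) + o
  Flatten:  o + k + o + p + p + o + o + p + o + o
  Unit:  drop o (×6)
  Sort:  k + p + p + p
  Put back:  s(k + p + p + p, t(k))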